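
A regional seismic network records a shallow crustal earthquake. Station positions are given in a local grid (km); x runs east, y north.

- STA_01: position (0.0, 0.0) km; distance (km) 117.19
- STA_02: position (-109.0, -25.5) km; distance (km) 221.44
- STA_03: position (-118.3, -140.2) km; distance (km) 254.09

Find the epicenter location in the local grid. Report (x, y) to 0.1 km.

Circle about each station: x² + y² = 117.19²; (x + 109.0)² + (y + 25.5)² = 221.44²; (x + 118.3)² + (y + 140.2)² = 254.09².
Subtracting the STA_01 equation from the STA_02 and STA_03 equations removes the quadratic terms:
-218.0 x − 51.0 y = -22770.93
-236.6 x − 280.4 y = -17177.30
Solving the 2×2 system: x ≈ 112.3, y ≈ -33.5 km.

(112.3, -33.5)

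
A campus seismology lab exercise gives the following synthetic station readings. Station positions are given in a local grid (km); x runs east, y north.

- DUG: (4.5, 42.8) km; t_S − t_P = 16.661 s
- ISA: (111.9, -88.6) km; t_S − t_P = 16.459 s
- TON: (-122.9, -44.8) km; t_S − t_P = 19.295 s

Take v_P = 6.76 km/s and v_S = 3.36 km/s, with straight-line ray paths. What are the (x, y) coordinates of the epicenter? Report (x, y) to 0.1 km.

x ≈ 3.8 km, y ≈ -68.5 km

Distance from S−P lag: d = Δt · v_P v_S / (v_P − v_S) = Δt · (6.76·3.36)/(6.76−3.36) ≈ 6.6805·Δt.
So d_DUG = 111.30, d_ISA = 109.95, d_TON = 128.90 km.
Circle about each station: (x − 4.5)² + (y − 42.8)² = 111.30²; (x − 111.9)² + (y + 88.6)² = 109.95²; (x + 122.9)² + (y + 44.8)² = 128.90².
Subtracting the DUG equation from the ISA and TON equations removes the quadratic terms:
214.8 x − 262.8 y = 18818.17
-254.8 x − 175.2 y = 11031.84
Solving the 2×2 system: x ≈ 3.8, y ≈ -68.5 km.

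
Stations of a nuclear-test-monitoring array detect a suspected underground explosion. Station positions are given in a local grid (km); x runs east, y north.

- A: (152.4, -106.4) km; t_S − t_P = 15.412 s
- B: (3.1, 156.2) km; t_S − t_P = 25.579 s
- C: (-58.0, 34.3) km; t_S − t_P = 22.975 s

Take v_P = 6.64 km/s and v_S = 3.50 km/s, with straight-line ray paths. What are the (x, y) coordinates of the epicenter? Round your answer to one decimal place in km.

Distance from S−P lag: d = Δt · v_P v_S / (v_P − v_S) = Δt · (6.64·3.50)/(6.64−3.50) ≈ 7.4013·Δt.
So d_A = 114.07, d_B = 189.32, d_C = 170.04 km.
Circle about each station: (x − 152.4)² + (y + 106.4)² = 114.07²; (x − 3.1)² + (y − 156.2)² = 189.32²; (x + 58.0)² + (y − 34.3)² = 170.04².
Subtracting the A equation from the B and C equations removes the quadratic terms:
-298.6 x + 525.2 y = -32968.77
-420.8 x + 281.4 y = -45907.87
Solving the 2×2 system: x ≈ 108.3, y ≈ -1.2 km.
Check against A (with the unrounded x, y): √((x − 152.4)²+(y + 106.4)²) = 114.07 ≈ 114.07 km. ✓

(108.3, -1.2)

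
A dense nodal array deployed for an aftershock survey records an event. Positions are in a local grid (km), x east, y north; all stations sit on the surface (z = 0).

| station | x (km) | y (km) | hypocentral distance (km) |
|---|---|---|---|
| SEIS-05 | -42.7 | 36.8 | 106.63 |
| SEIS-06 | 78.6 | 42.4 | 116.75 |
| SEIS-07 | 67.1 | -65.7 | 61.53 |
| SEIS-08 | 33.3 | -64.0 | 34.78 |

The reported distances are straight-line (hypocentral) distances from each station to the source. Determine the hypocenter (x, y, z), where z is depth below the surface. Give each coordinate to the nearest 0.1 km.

Each station gives a sphere (x−x_i)² + (y−y_i)² + z² = d_i² (stations at z=0).
Subtracting the SEIS-05 sphere from SEIS-06 and SEIS-07: z² cancels, leaving linear equations in x and y:
242.6 x + 11.2 y = 2537.58
219.6 x − 205.0 y = 13225.39
Solving: x ≈ 12.805, y ≈ -50.797 km (keep extra digits for the depth step; rounded: 12.8, -50.8).
Then from the SEIS-05 sphere: z² = 106.63² − (x + 42.7)² − (y − 36.8)² with x = 12.805, y = -50.797, so z ≈ 24.818 ≈ 24.8 km.

(12.8, -50.8, 24.8)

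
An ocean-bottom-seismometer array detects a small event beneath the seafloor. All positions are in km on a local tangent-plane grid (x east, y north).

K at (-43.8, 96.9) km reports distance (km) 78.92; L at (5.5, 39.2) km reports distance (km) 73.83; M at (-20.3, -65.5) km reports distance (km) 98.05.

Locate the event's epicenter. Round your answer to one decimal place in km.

x ≈ -66.1 km, y ≈ 21.2 km

Circle about each station: (x + 43.8)² + (y − 96.9)² = 78.92²; (x − 5.5)² + (y − 39.2)² = 73.83²; (x + 20.3)² + (y + 65.5)² = 98.05².
Subtracting the K equation from the L and M equations removes the quadratic terms:
98.6 x − 115.4 y = -8963.66
47.0 x − 324.8 y = -9991.15
Solving the 2×2 system: x ≈ -66.1, y ≈ 21.2 km.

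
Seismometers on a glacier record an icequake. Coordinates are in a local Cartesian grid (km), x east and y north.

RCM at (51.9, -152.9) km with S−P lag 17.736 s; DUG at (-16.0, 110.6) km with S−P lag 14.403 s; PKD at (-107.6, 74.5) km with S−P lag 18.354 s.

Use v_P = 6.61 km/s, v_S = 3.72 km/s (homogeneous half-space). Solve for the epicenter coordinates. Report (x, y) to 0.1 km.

27.4 km east, -4.0 km north

Distance from S−P lag: d = Δt · v_P v_S / (v_P − v_S) = Δt · (6.61·3.72)/(6.61−3.72) ≈ 8.5084·Δt.
So d_RCM = 150.90, d_DUG = 122.55, d_PKD = 156.16 km.
Circle about each station: (x − 51.9)² + (y + 152.9)² = 150.90²; (x + 16.0)² + (y − 110.6)² = 122.55²; (x + 107.6)² + (y − 74.5)² = 156.16².
Subtracting pairs of circle equations eliminates x²+y² and gives linear equations (the radical axes):
-135.8 x + 527.0 y = -5831.35
-319.0 x + 454.8 y = -10559.15
Solving the 2×2 system: x ≈ 27.4, y ≈ -4.0 km.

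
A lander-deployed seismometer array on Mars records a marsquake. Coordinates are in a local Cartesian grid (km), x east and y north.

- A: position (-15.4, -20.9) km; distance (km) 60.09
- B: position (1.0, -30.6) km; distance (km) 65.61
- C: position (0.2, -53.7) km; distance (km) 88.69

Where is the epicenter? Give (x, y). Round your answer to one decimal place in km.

Circle about each station: (x + 15.4)² + (y + 20.9)² = 60.09²; (x − 1.0)² + (y + 30.6)² = 65.61²; (x − 0.2)² + (y + 53.7)² = 88.69².
Subtracting pairs of circle equations eliminates x²+y² and gives linear equations (the radical axes):
32.8 x − 19.4 y = -430.47
31.2 x − 65.6 y = -2045.35
Solving the 2×2 system: x ≈ 7.4, y ≈ 34.7 km.
Check against A (with the unrounded x, y): √((x + 15.4)²+(y + 20.9)²) = 60.09 ≈ 60.09 km. ✓

x ≈ 7.4 km, y ≈ 34.7 km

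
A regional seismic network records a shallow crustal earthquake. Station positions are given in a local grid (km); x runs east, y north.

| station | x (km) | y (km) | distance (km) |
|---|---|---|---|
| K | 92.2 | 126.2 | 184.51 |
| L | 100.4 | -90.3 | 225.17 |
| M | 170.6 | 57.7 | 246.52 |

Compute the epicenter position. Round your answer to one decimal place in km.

-75.8 km east, 49.9 km north

Circle about each station: (x − 92.2)² + (y − 126.2)² = 184.51²; (x − 100.4)² + (y + 90.3)² = 225.17²; (x − 170.6)² + (y − 57.7)² = 246.52².
Subtracting the K equation from the L and M equations removes the quadratic terms:
16.4 x − 433.0 y = -22850.62
156.8 x − 137.0 y = -18721.80
Solving the 2×2 system: x ≈ -75.8, y ≈ 49.9 km.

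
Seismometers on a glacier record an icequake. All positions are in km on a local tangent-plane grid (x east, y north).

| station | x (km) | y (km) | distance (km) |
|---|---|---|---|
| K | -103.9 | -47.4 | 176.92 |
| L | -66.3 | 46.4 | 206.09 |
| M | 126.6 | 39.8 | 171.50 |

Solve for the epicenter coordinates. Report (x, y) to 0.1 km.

Circle about each station: (x + 103.9)² + (y + 47.4)² = 176.92²; (x + 66.3)² + (y − 46.4)² = 206.09²; (x − 126.6)² + (y − 39.8)² = 171.50².
Subtracting pairs of circle equations eliminates x²+y² and gives linear equations (the radical axes):
75.2 x + 187.6 y = -17665.72
461.0 x + 174.4 y = 6458.07
Solving the 2×2 system: x ≈ 58.5, y ≈ -117.6 km.
Check against K (with the unrounded x, y): √((x + 103.9)²+(y + 47.4)²) = 176.94 ≈ 176.92 km. ✓

58.5 km east, -117.6 km north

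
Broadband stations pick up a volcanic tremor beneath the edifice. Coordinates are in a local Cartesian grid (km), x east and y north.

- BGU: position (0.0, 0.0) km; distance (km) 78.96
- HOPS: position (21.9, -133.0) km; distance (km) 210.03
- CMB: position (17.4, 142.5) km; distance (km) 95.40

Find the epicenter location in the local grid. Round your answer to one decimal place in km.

(-41.3, 67.3)

Circle about each station: x² + y² = 78.96²; (x − 21.9)² + (y + 133.0)² = 210.03²; (x − 17.4)² + (y − 142.5)² = 95.40².
Subtracting pairs of circle equations eliminates x²+y² and gives linear equations (the radical axes):
43.8 x − 266.0 y = -19709.31
34.8 x + 285.0 y = 17742.53
Solving the 2×2 system: x ≈ -41.3, y ≈ 67.3 km.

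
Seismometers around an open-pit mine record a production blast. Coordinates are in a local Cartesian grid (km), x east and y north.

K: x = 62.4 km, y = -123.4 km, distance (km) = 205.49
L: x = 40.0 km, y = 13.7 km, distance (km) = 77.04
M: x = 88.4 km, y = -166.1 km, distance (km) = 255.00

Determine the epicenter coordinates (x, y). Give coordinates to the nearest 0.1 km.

Circle about each station: (x − 62.4)² + (y + 123.4)² = 205.49²; (x − 40.0)² + (y − 13.7)² = 77.04²; (x − 88.4)² + (y + 166.1)² = 255.00².
Subtracting the K equation from the L and M equations removes the quadratic terms:
-44.8 x + 274.2 y = 18957.35
52.0 x − 85.4 y = -6516.41
Solving the 2×2 system: x ≈ -16.1, y ≈ 66.5 km.

x ≈ -16.1 km, y ≈ 66.5 km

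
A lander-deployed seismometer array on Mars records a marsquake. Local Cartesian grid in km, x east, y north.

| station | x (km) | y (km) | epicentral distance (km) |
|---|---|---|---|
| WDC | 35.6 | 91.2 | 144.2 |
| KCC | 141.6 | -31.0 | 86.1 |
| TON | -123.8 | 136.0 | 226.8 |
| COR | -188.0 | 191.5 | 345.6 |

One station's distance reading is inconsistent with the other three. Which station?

TON

Solve using three stations at a time. Using WDC, KCC, COR (subtract circle equations pairwise → linear system) gives (x, y) ≈ (58.0, -51.2).
Distances from that point to each station vs reported:
  WDC: calculated 144.1 vs reported 144.2 → residual 0.1 km
  KCC: calculated 86.0 vs reported 86.1 → residual 0.1 km
  TON: calculated 260.9 vs reported 226.8 → residual 34.1 km
  COR: calculated 345.6 vs reported 345.6 → residual 0.0 km
WDC, KCC, COR are mutually consistent (residuals ≈ 0); TON is off by 34.1 km.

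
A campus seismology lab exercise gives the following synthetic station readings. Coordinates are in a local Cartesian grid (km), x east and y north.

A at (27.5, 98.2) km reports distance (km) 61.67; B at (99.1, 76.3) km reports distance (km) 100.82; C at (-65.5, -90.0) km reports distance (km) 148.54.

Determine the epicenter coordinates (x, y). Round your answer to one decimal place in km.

Circle about each station: (x − 27.5)² + (y − 98.2)² = 61.67²; (x − 99.1)² + (y − 76.3)² = 100.82²; (x + 65.5)² + (y + 90.0)² = 148.54².
Subtracting pairs of circle equations eliminates x²+y² and gives linear equations (the radical axes):
143.2 x − 43.8 y = -1118.47
-186.0 x − 376.4 y = -16270.18
Solving the 2×2 system: x ≈ 4.7, y ≈ 40.9 km.

x ≈ 4.7 km, y ≈ 40.9 km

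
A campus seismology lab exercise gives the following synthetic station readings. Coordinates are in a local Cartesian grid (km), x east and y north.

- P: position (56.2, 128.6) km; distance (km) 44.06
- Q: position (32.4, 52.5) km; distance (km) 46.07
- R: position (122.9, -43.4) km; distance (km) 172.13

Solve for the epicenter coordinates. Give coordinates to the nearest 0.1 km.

(24.6, 97.9)

Circle about each station: (x − 56.2)² + (y − 128.6)² = 44.06²; (x − 32.4)² + (y − 52.5)² = 46.07²; (x − 122.9)² + (y + 43.4)² = 172.13².
Subtracting pairs of circle equations eliminates x²+y² and gives linear equations (the radical axes):
-47.6 x − 152.2 y = -16071.55
133.4 x − 344.0 y = -30395.88
Solving the 2×2 system: x ≈ 24.6, y ≈ 97.9 km.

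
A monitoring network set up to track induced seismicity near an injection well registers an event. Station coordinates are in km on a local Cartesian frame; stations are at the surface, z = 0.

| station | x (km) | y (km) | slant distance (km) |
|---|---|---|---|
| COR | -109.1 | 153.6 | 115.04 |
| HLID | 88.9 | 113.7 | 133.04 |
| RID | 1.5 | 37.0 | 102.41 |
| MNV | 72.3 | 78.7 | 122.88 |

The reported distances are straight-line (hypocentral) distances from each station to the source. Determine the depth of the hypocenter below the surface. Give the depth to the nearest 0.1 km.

Each station gives a sphere (x−x_i)² + (y−y_i)² + z² = d_i² (stations at z=0).
Subtracting the COR sphere from HLID and RID: z² cancels, leaving linear equations in x and y:
396.0 x − 79.8 y = -19130.31
221.2 x − 233.2 y = -31378.13
Solving: x ≈ -26.203, y ≈ 109.700 km (keep extra digits for the depth step; rounded: -26.2, 109.7).
Then from the COR sphere: z² = 115.04² − (x + 109.1)² − (y − 153.6)² with x = -26.203, y = 109.700, so z ≈ 66.596 ≈ 66.6 km.
Check against MNV (with the unrounded solution): distance 122.88 ≈ 122.88 km. ✓

66.6 km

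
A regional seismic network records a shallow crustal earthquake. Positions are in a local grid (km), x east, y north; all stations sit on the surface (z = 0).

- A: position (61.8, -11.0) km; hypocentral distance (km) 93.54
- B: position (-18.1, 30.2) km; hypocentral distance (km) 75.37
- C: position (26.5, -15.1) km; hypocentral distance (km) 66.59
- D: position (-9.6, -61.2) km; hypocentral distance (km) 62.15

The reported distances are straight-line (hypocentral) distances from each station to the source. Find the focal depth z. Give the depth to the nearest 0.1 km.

Each station gives a sphere (x−x_i)² + (y−y_i)² + z² = d_i² (stations at z=0).
Subtracting the A sphere from B and C: z² cancels, leaving linear equations in x and y:
-159.8 x + 82.4 y = 368.50
-70.6 x − 8.2 y = 1305.52
Solving: x ≈ -15.516, y ≈ -25.619 km (keep extra digits for the depth step; rounded: -15.5, -25.6).
Then from the A sphere: z² = 93.54² − (x − 61.8)² − (y + 11.0)² with x = -15.516, y = -25.619, so z ≈ 50.579 ≈ 50.6 km.

z ≈ 50.6 km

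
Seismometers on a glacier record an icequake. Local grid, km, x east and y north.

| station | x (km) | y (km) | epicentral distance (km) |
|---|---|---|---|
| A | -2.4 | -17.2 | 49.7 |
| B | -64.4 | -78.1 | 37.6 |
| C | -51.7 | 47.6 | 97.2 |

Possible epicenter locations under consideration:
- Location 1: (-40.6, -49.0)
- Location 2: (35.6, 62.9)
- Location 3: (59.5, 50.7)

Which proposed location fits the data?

For each candidate, compare |candidate − station| to the reported distance:
Location 1: residuals A 0.0, B 0.0, C 0.0 → max 0.0 km
Location 2: residuals A 39.0, B 135.3, C 8.6 → max 135.3 km
Location 3: residuals A 42.2, B 141.1, C 14.0 → max 141.1 km
Only Location 1 has all residuals ≈ 0.

Location 1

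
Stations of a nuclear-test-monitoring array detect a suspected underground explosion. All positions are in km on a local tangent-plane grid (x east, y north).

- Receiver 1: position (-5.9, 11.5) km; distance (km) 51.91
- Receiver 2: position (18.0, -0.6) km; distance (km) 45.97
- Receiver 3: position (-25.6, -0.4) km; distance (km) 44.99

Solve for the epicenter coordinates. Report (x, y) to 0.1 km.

Circle about each station: (x + 5.9)² + (y − 11.5)² = 51.91²; (x − 18.0)² + (y + 0.6)² = 45.97²; (x + 25.6)² + (y + 0.4)² = 44.99².
Subtracting pairs of circle equations eliminates x²+y² and gives linear equations (the radical axes):
47.8 x − 24.2 y = 738.71
-39.4 x − 23.8 y = 1159.01
Solving the 2×2 system: x ≈ -5.0, y ≈ -40.4 km.
Check against Receiver 1 (with the unrounded x, y): √((x + 5.9)²+(y − 11.5)²) = 51.92 ≈ 51.91 km. ✓

x ≈ -5.0 km, y ≈ -40.4 km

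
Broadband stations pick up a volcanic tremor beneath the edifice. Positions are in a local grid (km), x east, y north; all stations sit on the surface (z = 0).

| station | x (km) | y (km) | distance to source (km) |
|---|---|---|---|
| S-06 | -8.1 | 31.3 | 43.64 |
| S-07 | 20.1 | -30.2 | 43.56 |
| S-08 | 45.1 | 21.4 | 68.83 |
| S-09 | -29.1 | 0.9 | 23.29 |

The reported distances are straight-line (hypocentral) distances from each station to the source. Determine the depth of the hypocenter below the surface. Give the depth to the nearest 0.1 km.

Each station gives a sphere (x−x_i)² + (y−y_i)² + z² = d_i² (stations at z=0).
Subtracting the S-06 sphere from S-07 and S-08: z² cancels, leaving linear equations in x and y:
56.4 x − 123.0 y = 277.73
106.4 x − 19.8 y = -1386.45
Solving: x ≈ -14.706, y ≈ -9.001 km (keep extra digits for the depth step; rounded: -14.7, -9.0).
Then from the S-06 sphere: z² = 43.64² − (x + 8.1)² − (y − 31.3)² with x = -14.706, y = -9.001, so z ≈ 15.383 ≈ 15.4 km.

depth ≈ 15.4 km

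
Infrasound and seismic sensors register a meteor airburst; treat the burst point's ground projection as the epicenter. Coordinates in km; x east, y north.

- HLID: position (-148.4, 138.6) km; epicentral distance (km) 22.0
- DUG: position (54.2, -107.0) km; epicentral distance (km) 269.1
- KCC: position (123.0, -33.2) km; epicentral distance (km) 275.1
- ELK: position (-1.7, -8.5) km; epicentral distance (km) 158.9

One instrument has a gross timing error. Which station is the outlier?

Solve using three stations at a time. Using DUG, KCC, ELK (subtract circle equations pairwise → linear system) gives (x, y) ≈ (-117.6, 100.0).
Distances from that point to each station vs reported:
  HLID: calculated 49.4 vs reported 22.0 → residual 27.4 km
  DUG: calculated 269.0 vs reported 269.1 → residual 0.1 km
  KCC: calculated 275.0 vs reported 275.1 → residual 0.1 km
  ELK: calculated 158.8 vs reported 158.9 → residual 0.1 km
DUG, KCC, ELK are mutually consistent (residuals ≈ 0); HLID is off by 27.4 km.

HLID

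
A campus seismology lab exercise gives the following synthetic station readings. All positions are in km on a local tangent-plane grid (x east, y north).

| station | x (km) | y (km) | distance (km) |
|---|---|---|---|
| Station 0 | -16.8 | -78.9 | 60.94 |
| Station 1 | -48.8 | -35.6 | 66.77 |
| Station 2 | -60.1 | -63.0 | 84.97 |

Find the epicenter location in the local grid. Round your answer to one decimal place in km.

x ≈ 17.6 km, y ≈ -28.6 km

Circle about each station: (x + 16.8)² + (y + 78.9)² = 60.94²; (x + 48.8)² + (y + 35.6)² = 66.77²; (x + 60.1)² + (y + 63.0)² = 84.97².
Subtracting the Station 0 equation from the Station 1 and Station 2 equations removes the quadratic terms:
-64.0 x + 86.6 y = -3603.20
-86.6 x + 31.8 y = -2432.66
Solving the 2×2 system: x ≈ 17.6, y ≈ -28.6 km.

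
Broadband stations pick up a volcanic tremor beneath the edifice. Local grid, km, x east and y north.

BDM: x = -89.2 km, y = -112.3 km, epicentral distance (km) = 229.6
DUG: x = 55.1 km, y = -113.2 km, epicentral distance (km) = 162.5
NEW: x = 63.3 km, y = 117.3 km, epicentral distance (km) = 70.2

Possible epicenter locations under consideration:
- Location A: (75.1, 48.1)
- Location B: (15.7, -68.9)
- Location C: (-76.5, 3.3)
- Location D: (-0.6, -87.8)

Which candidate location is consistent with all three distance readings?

For each candidate, compare |candidate − station| to the reported distance:
Location A: residuals BDM 0.0, DUG 0.0, NEW 0.0 → max 0.0 km
Location B: residuals BDM 116.1, DUG 103.2, NEW 122.0 → max 122.0 km
Location C: residuals BDM 113.3, DUG 13.3, NEW 110.2 → max 113.3 km
Location D: residuals BDM 137.7, DUG 101.3, NEW 144.6 → max 144.6 km
Only Location A has all residuals ≈ 0.

Location A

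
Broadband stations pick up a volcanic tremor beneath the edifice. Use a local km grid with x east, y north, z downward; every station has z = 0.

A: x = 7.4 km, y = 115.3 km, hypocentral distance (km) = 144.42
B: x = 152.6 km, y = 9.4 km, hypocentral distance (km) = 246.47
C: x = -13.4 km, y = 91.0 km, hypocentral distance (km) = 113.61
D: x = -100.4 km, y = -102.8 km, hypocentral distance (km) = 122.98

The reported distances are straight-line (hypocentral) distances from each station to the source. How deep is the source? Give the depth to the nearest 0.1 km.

Each station gives a sphere (x−x_i)² + (y−y_i)² + z² = d_i² (stations at z=0).
Subtracting the A sphere from B and C: z² cancels, leaving linear equations in x and y:
290.4 x − 211.8 y = -29864.05
-41.6 x − 48.6 y = 3061.61
Solving: x ≈ -91.599, y ≈ 15.409 km (keep extra digits for the depth step; rounded: -91.6, 15.4).
Then from the A sphere: z² = 144.42² − (x − 7.4)² − (y − 115.3)² with x = -91.599, y = 15.409, so z ≈ 32.835 ≈ 32.8 km.
Check against D (with the unrounded solution): distance 123.00 ≈ 122.98 km. ✓

depth ≈ 32.8 km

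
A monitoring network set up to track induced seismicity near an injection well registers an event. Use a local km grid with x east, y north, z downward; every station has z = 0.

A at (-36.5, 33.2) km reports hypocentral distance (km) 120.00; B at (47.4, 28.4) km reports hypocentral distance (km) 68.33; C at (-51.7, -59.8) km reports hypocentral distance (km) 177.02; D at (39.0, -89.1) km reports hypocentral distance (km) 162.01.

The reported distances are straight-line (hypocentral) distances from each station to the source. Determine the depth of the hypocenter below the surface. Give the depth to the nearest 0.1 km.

58.0 km

Each station gives a sphere (x−x_i)² + (y−y_i)² + z² = d_i² (stations at z=0).
Subtracting the A sphere from B and C: z² cancels, leaving linear equations in x and y:
167.8 x − 9.6 y = 10349.84
-30.4 x − 186.0 y = -13121.64
Solving: x ≈ 65.107, y ≈ 59.905 km (keep extra digits for the depth step; rounded: 65.1, 59.9).
Then from the A sphere: z² = 120.00² − (x + 36.5)² − (y − 33.2)² with x = 65.107, y = 59.905, so z ≈ 57.990 ≈ 58.0 km.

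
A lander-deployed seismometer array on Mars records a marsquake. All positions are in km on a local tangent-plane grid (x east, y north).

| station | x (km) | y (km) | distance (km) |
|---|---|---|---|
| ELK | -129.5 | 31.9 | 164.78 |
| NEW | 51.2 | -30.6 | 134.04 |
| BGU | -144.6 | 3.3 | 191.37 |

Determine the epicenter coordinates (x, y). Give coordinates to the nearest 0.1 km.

Circle about each station: (x + 129.5)² + (y − 31.9)² = 164.78²; (x − 51.2)² + (y + 30.6)² = 134.04²; (x + 144.6)² + (y − 3.3)² = 191.37².
Subtracting the ELK equation from the NEW and BGU equations removes the quadratic terms:
361.4 x − 125.0 y = -5044.33
-30.2 x − 57.2 y = -6337.84
Solving the 2×2 system: x ≈ 20.6, y ≈ 99.9 km.

(20.6, 99.9)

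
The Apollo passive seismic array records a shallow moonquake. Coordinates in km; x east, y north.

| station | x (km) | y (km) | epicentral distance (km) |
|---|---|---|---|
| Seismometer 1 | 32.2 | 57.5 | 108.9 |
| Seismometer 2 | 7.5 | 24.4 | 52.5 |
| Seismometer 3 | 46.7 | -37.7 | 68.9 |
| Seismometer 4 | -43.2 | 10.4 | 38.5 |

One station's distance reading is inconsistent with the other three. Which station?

Solve using three stations at a time. Using Seismometer 2, Seismometer 3, Seismometer 4 (subtract circle equations pairwise → linear system) gives (x, y) ≈ (-20.0, -20.3).
Distances from that point to each station vs reported:
  Seismometer 1: calculated 93.7 vs reported 108.9 → residual 15.2 km
  Seismometer 2: calculated 52.5 vs reported 52.5 → residual 0.0 km
  Seismometer 3: calculated 68.9 vs reported 68.9 → residual 0.0 km
  Seismometer 4: calculated 38.5 vs reported 38.5 → residual 0.0 km
Seismometer 2, Seismometer 3, Seismometer 4 are mutually consistent (residuals ≈ 0); Seismometer 1 is off by 15.2 km.

Seismometer 1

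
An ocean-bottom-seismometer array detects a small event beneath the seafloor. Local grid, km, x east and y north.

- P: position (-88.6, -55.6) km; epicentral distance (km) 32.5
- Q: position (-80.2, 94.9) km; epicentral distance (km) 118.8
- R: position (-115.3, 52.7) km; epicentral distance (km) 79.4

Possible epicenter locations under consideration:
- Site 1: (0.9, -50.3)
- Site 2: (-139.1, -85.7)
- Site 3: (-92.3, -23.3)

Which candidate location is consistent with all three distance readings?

For each candidate, compare |candidate − station| to the reported distance:
Site 1: residuals P 57.2, Q 47.5, R 75.9 → max 75.9 km
Site 2: residuals P 26.3, Q 71.2, R 61.0 → max 71.2 km
Site 3: residuals P 0.0, Q 0.0, R 0.0 → max 0.0 km
Only Site 3 has all residuals ≈ 0.

Site 3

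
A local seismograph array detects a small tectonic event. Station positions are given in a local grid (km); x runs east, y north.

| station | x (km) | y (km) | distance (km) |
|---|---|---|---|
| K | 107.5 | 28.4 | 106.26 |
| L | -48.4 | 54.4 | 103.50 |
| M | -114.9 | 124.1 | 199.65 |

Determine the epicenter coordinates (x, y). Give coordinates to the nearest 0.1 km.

(16.4, -26.3)

Circle about each station: (x − 107.5)² + (y − 28.4)² = 106.26²; (x + 48.4)² + (y − 54.4)² = 103.50²; (x + 114.9)² + (y − 124.1)² = 199.65².
Subtracting the K equation from the L and M equations removes the quadratic terms:
-311.8 x + 52.0 y = -6481.95
-444.8 x + 191.4 y = -12328.92
Solving the 2×2 system: x ≈ 16.4, y ≈ -26.3 km.
Check against K (with the unrounded x, y): √((x − 107.5)²+(y − 28.4)²) = 106.25 ≈ 106.26 km. ✓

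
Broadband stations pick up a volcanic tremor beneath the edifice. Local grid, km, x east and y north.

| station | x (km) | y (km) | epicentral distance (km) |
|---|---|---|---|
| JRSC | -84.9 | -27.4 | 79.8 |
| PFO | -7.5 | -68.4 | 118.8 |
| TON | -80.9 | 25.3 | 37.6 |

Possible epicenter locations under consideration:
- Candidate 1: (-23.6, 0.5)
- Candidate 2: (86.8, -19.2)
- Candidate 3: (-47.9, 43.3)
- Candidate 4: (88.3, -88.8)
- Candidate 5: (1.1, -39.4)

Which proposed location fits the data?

Candidate 3

For each candidate, compare |candidate − station| to the reported distance:
Candidate 1: residuals JRSC 12.4, PFO 48.0, TON 24.8 → max 48.0 km
Candidate 2: residuals JRSC 92.1, PFO 12.4, TON 135.9 → max 135.9 km
Candidate 3: residuals JRSC 0.0, PFO 0.0, TON 0.0 → max 0.0 km
Candidate 4: residuals JRSC 104.0, PFO 20.9, TON 166.5 → max 166.5 km
Candidate 5: residuals JRSC 7.0, PFO 88.6, TON 66.9 → max 88.6 km
Only Candidate 3 has all residuals ≈ 0.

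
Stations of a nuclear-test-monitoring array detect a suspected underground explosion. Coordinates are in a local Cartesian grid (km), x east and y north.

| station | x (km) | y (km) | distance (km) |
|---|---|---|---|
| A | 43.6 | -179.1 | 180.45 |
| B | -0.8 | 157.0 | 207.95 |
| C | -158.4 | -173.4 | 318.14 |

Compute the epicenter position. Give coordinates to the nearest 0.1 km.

x ≈ 117.1 km, y ≈ -14.3 km

Circle about each station: (x − 43.6)² + (y + 179.1)² = 180.45²; (x + 0.8)² + (y − 157.0)² = 207.95²; (x + 158.4)² + (y + 173.4)² = 318.14².
Subtracting the A equation from the B and C equations removes the quadratic terms:
-88.8 x + 672.2 y = -20009.13
-404.0 x + 11.4 y = -47470.51
Solving the 2×2 system: x ≈ 117.1, y ≈ -14.3 km.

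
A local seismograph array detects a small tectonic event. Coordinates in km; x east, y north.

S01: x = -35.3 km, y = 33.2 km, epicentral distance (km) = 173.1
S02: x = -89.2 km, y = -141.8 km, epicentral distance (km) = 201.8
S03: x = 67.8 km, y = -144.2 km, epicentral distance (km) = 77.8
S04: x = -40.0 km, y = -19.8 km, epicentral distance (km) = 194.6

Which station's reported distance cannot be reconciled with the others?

S04

Solve using three stations at a time. Using S01, S02, S03 (subtract circle equations pairwise → linear system) gives (x, y) ≈ (100.8, -73.8).
Distances from that point to each station vs reported:
  S01: calculated 173.1 vs reported 173.1 → residual 0.0 km
  S02: calculated 201.8 vs reported 201.8 → residual 0.0 km
  S03: calculated 77.8 vs reported 77.8 → residual 0.0 km
  S04: calculated 150.8 vs reported 194.6 → residual 43.8 km
S01, S02, S03 are mutually consistent (residuals ≈ 0); S04 is off by 43.8 km.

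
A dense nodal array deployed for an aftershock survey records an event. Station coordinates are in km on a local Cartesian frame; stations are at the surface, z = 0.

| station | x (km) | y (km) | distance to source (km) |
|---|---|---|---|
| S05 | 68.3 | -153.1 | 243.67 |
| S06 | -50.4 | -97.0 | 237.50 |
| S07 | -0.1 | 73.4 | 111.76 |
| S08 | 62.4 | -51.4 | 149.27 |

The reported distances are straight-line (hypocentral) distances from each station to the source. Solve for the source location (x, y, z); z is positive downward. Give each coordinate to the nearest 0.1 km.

x ≈ 94.2 km, y ≈ 81.8 km, depth ≈ 59.4 km

Each station gives a sphere (x−x_i)² + (y−y_i)² + z² = d_i² (stations at z=0).
Subtracting the S05 sphere from S06 and S07: z² cancels, leaving linear equations in x and y:
-237.4 x + 112.2 y = -13186.52
-136.8 x + 453.0 y = 24167.84
Solving: x ≈ 94.206, y ≈ 81.800 km (keep extra digits for the depth step; rounded: 94.2, 81.8).
Then from the S05 sphere: z² = 243.67² − (x − 68.3)² − (y + 153.1)² with x = 94.206, y = 81.800, so z ≈ 59.380 ≈ 59.4 km.
Check against S08 (with the unrounded solution): distance 149.26 ≈ 149.27 km. ✓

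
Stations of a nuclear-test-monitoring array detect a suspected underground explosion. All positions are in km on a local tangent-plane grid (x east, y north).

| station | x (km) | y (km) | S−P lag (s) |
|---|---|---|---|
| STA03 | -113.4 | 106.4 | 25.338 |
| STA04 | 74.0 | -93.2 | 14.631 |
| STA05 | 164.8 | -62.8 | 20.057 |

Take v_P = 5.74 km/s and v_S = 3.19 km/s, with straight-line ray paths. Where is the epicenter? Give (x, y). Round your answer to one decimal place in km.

(38.0, 5.5)

Distance from S−P lag: d = Δt · v_P v_S / (v_P − v_S) = Δt · (5.74·3.19)/(5.74−3.19) ≈ 7.1806·Δt.
So d_STA03 = 181.94, d_STA04 = 105.06, d_STA05 = 144.02 km.
Circle about each station: (x + 113.4)² + (y − 106.4)² = 181.94²; (x − 74.0)² + (y + 93.2)² = 105.06²; (x − 164.8)² + (y + 62.8)² = 144.02².
Subtracting pairs of circle equations eliminates x²+y² and gives linear equations (the radical axes):
374.8 x − 399.2 y = 12046.28
556.4 x − 338.4 y = 19282.76
Solving the 2×2 system: x ≈ 38.0, y ≈ 5.5 km.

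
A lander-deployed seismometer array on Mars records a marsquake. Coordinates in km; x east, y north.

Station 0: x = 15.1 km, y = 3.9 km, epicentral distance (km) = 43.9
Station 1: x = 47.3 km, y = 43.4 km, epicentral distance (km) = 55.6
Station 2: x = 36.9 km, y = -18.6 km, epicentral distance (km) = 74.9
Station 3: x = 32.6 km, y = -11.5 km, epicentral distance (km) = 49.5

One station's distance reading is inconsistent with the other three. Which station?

Solve using three stations at a time. Using Station 0, Station 1, Station 2 (subtract circle equations pairwise → linear system) gives (x, y) ≈ (-8.4, 41.2).
Distances from that point to each station vs reported:
  Station 0: calculated 44.1 vs reported 43.9 → residual 0.2 km
  Station 1: calculated 55.7 vs reported 55.6 → residual 0.1 km
  Station 2: calculated 75.0 vs reported 74.9 → residual 0.1 km
  Station 3: calculated 66.7 vs reported 49.5 → residual 17.2 km
Station 0, Station 1, Station 2 are mutually consistent (residuals ≈ 0); Station 3 is off by 17.2 km.

Station 3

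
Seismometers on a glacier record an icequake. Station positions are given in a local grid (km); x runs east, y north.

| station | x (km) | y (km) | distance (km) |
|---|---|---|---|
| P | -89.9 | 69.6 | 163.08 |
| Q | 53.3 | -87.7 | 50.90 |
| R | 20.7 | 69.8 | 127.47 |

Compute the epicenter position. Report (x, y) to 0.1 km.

Circle about each station: (x + 89.9)² + (y − 69.6)² = 163.08²; (x − 53.3)² + (y + 87.7)² = 50.90²; (x − 20.7)² + (y − 69.8)² = 127.47².
Subtracting the P equation from the Q and R equations removes the quadratic terms:
286.4 x − 314.6 y = 21610.29
221.2 x + 0.4 y = 2720.85
Solving the 2×2 system: x ≈ 12.4, y ≈ -57.4 km.

12.4 km east, -57.4 km north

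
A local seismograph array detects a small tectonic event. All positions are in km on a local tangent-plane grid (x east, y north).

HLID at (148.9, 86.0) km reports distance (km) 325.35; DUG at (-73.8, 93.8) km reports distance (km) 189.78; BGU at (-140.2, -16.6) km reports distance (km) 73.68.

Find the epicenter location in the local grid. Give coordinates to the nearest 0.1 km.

Circle about each station: (x − 148.9)² + (y − 86.0)² = 325.35²; (x + 73.8)² + (y − 93.8)² = 189.78²; (x + 140.2)² + (y + 16.6)² = 73.68².
Subtracting pairs of circle equations eliminates x²+y² and gives linear equations (the radical axes):
-445.4 x + 15.6 y = 54513.84
-578.2 x − 205.2 y = 90788.27
Solving the 2×2 system: x ≈ -125.5, y ≈ -88.8 km.
Check against HLID (with the unrounded x, y): √((x − 148.9)²+(y − 86.0)²) = 325.35 ≈ 325.35 km. ✓

-125.5 km east, -88.8 km north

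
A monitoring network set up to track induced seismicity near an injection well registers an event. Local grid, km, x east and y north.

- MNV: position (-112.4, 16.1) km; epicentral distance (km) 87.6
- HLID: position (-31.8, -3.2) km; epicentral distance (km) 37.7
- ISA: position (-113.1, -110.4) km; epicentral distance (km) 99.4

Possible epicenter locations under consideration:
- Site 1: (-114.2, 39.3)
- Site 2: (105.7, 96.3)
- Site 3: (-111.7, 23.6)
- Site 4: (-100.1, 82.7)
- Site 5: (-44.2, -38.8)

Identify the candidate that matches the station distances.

Site 5

For each candidate, compare |candidate − station| to the reported distance:
Site 1: residuals MNV 64.3, HLID 55.0, ISA 50.3 → max 64.3 km
Site 2: residuals MNV 144.8, HLID 132.0, ISA 201.6 → max 201.6 km
Site 3: residuals MNV 80.1, HLID 46.6, ISA 34.6 → max 80.1 km
Site 4: residuals MNV 19.9, HLID 72.0, ISA 94.1 → max 94.1 km
Site 5: residuals MNV 0.0, HLID 0.0, ISA 0.0 → max 0.0 km
Only Site 5 has all residuals ≈ 0.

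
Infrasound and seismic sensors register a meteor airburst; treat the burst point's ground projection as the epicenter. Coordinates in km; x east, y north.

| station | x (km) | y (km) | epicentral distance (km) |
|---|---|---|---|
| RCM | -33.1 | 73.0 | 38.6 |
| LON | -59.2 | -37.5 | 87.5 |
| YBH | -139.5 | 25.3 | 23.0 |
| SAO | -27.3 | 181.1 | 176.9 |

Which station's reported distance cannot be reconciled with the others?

Solve using three stations at a time. Using LON, YBH, SAO (subtract circle equations pairwise → linear system) gives (x, y) ≈ (-116.7, 28.5).
Distances from that point to each station vs reported:
  RCM: calculated 94.7 vs reported 38.6 → residual 56.1 km
  LON: calculated 87.5 vs reported 87.5 → residual 0.0 km
  YBH: calculated 23.0 vs reported 23.0 → residual 0.0 km
  SAO: calculated 176.9 vs reported 176.9 → residual 0.0 km
LON, YBH, SAO are mutually consistent (residuals ≈ 0); RCM is off by 56.1 km.

RCM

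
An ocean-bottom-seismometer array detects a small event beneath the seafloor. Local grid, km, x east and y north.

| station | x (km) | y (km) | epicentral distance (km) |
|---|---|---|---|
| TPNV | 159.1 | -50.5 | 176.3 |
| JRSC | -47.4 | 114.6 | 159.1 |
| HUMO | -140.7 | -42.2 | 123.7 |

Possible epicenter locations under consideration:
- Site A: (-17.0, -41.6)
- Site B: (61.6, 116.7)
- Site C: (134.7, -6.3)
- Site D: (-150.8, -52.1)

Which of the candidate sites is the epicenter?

For each candidate, compare |candidate − station| to the reported distance:
Site A: residuals TPNV 0.0, JRSC 0.0, HUMO 0.0 → max 0.0 km
Site B: residuals TPNV 17.3, JRSC 50.1, HUMO 133.5 → max 133.5 km
Site C: residuals TPNV 125.8, JRSC 59.5, HUMO 154.0 → max 154.0 km
Site D: residuals TPNV 133.6, JRSC 37.1, HUMO 109.6 → max 133.6 km
Only Site A has all residuals ≈ 0.

Site A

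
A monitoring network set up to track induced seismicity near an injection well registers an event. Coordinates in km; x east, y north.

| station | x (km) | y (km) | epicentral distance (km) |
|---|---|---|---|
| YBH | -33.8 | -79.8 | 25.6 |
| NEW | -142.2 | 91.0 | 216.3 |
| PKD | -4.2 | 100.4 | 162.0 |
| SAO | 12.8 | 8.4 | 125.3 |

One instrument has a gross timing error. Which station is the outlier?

Solve using three stations at a time. Using YBH, NEW, SAO (subtract circle equations pairwise → linear system) gives (x, y) ≈ (-45.5, -102.5).
Distances from that point to each station vs reported:
  YBH: calculated 25.5 vs reported 25.6 → residual 0.1 km
  NEW: calculated 216.3 vs reported 216.3 → residual 0.0 km
  PKD: calculated 207.0 vs reported 162.0 → residual 45.0 km
  SAO: calculated 125.3 vs reported 125.3 → residual 0.0 km
YBH, NEW, SAO are mutually consistent (residuals ≈ 0); PKD is off by 45.0 km.

PKD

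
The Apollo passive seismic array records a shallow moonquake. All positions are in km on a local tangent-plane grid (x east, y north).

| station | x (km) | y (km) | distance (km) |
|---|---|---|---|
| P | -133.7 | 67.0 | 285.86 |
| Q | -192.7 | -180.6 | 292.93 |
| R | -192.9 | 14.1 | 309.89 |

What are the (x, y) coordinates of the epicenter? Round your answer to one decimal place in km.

(91.4, -109.2)

Circle about each station: (x + 133.7)² + (y − 67.0)² = 285.86²; (x + 192.7)² + (y + 180.6)² = 292.93²; (x + 192.9)² + (y − 14.1)² = 309.89².
Subtracting the P equation from the Q and R equations removes the quadratic terms:
-118.0 x − 495.2 y = 43292.91
-118.4 x − 105.8 y = 728.66
Solving the 2×2 system: x ≈ 91.4, y ≈ -109.2 km.
Check against P (with the unrounded x, y): √((x + 133.7)²+(y − 67.0)²) = 285.90 ≈ 285.86 km. ✓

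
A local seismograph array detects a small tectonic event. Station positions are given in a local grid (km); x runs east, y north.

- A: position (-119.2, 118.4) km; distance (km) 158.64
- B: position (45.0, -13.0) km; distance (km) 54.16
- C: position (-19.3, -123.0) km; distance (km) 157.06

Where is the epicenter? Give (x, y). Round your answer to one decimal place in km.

x ≈ 13.0 km, y ≈ 30.7 km

Circle about each station: (x + 119.2)² + (y − 118.4)² = 158.64²; (x − 45.0)² + (y + 13.0)² = 54.16²; (x + 19.3)² + (y + 123.0)² = 157.06².
Subtracting pairs of circle equations eliminates x²+y² and gives linear equations (the radical axes):
328.4 x − 262.8 y = -3799.86
199.8 x − 482.8 y = -12226.90
Solving the 2×2 system: x ≈ 13.0, y ≈ 30.7 km.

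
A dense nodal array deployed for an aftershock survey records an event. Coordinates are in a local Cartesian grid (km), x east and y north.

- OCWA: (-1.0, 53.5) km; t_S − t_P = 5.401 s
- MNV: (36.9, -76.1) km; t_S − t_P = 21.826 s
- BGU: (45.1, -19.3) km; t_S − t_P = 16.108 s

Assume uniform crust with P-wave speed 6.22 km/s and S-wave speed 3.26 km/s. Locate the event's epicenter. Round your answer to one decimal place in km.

-38.0 km east, 53.3 km north

Distance from S−P lag: d = Δt · v_P v_S / (v_P − v_S) = Δt · (6.22·3.26)/(6.22−3.26) ≈ 6.8504·Δt.
So d_OCWA = 37.00, d_MNV = 149.52, d_BGU = 110.35 km.
Circle about each station: (x + 1.0)² + (y − 53.5)² = 37.00²; (x − 36.9)² + (y + 76.1)² = 149.52²; (x − 45.1)² + (y + 19.3)² = 110.35².
Subtracting pairs of circle equations eliminates x²+y² and gives linear equations (the radical axes):
75.8 x − 259.2 y = -16697.66
92.2 x − 145.6 y = -11264.87
Solving the 2×2 system: x ≈ -38.0, y ≈ 53.3 km.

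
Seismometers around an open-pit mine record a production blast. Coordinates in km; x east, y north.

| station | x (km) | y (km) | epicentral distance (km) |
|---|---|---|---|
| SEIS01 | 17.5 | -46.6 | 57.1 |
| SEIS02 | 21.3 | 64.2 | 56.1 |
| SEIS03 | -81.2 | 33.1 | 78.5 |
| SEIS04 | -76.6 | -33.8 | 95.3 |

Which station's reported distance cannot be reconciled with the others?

SEIS03

Solve using three stations at a time. Using SEIS01, SEIS02, SEIS04 (subtract circle equations pairwise → linear system) gives (x, y) ≈ (8.2, 9.7).
Distances from that point to each station vs reported:
  SEIS01: calculated 57.1 vs reported 57.1 → residual 0.0 km
  SEIS02: calculated 56.1 vs reported 56.1 → residual 0.0 km
  SEIS03: calculated 92.4 vs reported 78.5 → residual 13.9 km
  SEIS04: calculated 95.3 vs reported 95.3 → residual 0.0 km
SEIS01, SEIS02, SEIS04 are mutually consistent (residuals ≈ 0); SEIS03 is off by 13.9 km.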